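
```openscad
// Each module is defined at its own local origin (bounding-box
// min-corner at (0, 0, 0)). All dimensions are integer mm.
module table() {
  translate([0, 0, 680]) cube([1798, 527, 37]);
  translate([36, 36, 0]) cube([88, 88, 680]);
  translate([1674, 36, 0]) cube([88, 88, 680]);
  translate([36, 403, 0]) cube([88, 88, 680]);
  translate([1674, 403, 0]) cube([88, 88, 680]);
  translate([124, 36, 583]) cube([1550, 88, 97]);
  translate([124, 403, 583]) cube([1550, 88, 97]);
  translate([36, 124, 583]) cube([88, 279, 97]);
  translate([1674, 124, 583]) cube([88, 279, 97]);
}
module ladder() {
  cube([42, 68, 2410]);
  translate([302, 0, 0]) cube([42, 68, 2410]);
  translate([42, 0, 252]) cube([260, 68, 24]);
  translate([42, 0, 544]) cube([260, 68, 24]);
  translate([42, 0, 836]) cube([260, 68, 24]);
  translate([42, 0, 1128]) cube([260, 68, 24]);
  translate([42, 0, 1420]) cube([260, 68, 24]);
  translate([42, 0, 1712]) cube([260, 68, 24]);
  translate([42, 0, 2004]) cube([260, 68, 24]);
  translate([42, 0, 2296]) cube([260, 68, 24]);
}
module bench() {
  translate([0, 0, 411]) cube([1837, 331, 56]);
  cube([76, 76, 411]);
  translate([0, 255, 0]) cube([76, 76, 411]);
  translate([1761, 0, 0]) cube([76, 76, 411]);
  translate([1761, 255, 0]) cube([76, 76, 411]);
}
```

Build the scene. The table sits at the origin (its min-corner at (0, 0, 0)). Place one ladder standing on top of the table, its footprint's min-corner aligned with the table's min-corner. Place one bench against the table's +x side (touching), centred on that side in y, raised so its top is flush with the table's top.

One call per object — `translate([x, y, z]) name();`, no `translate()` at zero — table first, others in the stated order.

table();
translate([0, 0, 717]) ladder();
translate([1798, 98, 250]) bench();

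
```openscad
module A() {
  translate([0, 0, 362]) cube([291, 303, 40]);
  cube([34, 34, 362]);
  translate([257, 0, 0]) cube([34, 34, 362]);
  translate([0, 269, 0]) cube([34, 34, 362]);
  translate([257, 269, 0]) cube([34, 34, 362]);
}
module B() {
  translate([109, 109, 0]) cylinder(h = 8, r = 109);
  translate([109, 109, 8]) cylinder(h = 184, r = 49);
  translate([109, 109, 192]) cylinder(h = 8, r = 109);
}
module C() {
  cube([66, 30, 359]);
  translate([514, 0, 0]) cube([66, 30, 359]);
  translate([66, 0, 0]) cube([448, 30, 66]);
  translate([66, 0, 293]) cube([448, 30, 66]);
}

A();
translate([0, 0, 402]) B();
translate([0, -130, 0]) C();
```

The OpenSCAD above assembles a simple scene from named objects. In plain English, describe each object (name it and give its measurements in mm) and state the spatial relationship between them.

A is a four-legged stool. The seat is 291×303 mm, 40 mm thick, top at z = 402 mm. It stands on four square legs, each 34×34 mm in cross-section, from z = 0 to the seat underside, each flush with a corner of the seat.

B is a spool: two coaxial disc flanges of radius 109 mm and thickness 8 mm, joined by a core cylinder of radius 49 mm and height 184 mm. The lower flange rests on z = 0 and the three cylinders share a vertical axis.

C is a rectangular picture frame lying in the x–z plane (depth along y). The opening is 448 mm wide (x) by 227 mm tall (z), surrounded by a border 66 mm wide on all four sides. The frame is 30 mm deep and is made of two full-height vertical stiles with two horizontal rails fitted between them.

The spool is on top of the stool. The picture frame is on the floor beside the stool on its −y side.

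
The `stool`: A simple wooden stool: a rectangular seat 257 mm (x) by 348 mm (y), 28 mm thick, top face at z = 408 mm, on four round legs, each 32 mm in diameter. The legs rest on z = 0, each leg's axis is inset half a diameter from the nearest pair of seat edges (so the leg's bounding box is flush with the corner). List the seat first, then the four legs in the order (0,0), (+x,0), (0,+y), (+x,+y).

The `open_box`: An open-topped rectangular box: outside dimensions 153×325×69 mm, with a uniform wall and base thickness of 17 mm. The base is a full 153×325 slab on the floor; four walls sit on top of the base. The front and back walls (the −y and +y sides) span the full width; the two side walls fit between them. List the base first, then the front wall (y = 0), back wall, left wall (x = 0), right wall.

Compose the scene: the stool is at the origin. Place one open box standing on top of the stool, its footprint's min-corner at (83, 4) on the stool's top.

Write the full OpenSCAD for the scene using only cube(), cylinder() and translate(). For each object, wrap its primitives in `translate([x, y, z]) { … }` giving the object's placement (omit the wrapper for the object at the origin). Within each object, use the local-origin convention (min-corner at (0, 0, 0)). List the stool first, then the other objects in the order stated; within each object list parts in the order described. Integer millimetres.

translate([0, 0, 380]) cube([257, 348, 28]);
translate([16, 16, 0]) cylinder(h = 380, r = 16);
translate([241, 16, 0]) cylinder(h = 380, r = 16);
translate([16, 332, 0]) cylinder(h = 380, r = 16);
translate([241, 332, 0]) cylinder(h = 380, r = 16);
translate([83, 4, 408]) {
  cube([153, 325, 17]);
  translate([0, 0, 17]) cube([153, 17, 52]);
  translate([0, 308, 17]) cube([153, 17, 52]);
  translate([0, 17, 17]) cube([17, 291, 52]);
  translate([136, 17, 17]) cube([17, 291, 52]);
}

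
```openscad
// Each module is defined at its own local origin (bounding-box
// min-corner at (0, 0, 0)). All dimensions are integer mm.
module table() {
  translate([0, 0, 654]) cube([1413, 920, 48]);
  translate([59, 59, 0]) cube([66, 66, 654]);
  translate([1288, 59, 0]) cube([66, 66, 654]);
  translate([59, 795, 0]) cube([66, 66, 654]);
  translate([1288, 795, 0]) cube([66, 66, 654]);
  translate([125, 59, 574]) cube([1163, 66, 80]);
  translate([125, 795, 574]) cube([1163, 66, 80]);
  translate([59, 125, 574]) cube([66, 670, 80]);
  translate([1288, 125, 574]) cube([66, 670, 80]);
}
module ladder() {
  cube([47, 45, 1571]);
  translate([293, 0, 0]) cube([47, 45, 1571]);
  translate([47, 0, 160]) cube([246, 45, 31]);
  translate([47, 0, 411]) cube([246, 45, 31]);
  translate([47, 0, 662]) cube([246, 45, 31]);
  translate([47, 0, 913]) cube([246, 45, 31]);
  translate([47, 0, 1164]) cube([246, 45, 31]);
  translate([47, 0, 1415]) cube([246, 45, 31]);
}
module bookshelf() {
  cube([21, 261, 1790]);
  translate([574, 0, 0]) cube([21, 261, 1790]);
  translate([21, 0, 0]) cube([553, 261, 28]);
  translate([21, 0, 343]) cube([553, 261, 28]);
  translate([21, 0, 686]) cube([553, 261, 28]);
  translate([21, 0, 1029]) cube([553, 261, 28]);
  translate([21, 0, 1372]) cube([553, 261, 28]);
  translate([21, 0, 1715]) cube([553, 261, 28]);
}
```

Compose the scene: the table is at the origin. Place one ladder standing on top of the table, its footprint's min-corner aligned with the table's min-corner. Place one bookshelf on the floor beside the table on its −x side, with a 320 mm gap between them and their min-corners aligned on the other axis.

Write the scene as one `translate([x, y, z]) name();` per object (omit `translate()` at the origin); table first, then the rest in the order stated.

table();
translate([0, 0, 702]) ladder();
translate([-915, 0, 0]) bookshelf();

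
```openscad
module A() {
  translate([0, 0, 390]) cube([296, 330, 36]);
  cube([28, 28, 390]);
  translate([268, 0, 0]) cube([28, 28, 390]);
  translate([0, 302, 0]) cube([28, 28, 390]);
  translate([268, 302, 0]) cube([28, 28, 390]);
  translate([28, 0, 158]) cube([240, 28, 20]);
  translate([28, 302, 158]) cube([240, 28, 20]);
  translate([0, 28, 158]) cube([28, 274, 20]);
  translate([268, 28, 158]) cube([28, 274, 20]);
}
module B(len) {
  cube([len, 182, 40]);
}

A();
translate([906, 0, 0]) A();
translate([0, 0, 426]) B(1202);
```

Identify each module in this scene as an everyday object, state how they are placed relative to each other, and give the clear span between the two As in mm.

A is a stool. B is a beam. A beam spans the tops of two stools. The clear span between the two stools is 610 mm.

Second stool starts at x = 906; first ends at x = 296; clear span = 906 − 296 = 610 mm.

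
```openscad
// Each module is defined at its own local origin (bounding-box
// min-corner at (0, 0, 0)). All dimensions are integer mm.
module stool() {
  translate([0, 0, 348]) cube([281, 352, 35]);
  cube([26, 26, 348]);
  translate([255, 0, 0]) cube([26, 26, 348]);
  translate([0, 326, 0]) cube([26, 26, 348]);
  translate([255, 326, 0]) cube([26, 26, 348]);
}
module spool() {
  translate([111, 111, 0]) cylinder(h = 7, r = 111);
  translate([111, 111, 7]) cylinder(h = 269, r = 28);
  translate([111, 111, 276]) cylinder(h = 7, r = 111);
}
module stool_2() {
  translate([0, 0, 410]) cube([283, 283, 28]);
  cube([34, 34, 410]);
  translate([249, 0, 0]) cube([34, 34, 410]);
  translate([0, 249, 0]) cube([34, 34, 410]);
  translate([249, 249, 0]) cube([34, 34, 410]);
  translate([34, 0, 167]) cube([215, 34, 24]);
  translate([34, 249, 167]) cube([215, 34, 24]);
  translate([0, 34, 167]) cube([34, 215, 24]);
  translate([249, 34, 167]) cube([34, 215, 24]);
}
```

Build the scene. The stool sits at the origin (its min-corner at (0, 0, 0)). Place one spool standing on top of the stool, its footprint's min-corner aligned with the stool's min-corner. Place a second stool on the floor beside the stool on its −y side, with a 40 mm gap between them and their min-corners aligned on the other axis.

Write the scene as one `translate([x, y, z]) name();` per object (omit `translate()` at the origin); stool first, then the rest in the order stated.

stool();
translate([0, 0, 383]) spool();
translate([0, -323, 0]) stool_2();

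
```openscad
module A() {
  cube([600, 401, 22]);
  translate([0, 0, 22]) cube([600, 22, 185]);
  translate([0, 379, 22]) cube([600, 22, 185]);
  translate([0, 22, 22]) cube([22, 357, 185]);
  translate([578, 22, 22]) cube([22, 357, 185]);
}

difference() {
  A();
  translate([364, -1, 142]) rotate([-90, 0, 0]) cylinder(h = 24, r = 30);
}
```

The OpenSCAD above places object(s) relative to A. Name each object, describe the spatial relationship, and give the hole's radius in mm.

The subtracted cylinder has r = 30 mm.

A is an open box. The open box has a circular hole through its front wall. The hole's radius is 30 mm.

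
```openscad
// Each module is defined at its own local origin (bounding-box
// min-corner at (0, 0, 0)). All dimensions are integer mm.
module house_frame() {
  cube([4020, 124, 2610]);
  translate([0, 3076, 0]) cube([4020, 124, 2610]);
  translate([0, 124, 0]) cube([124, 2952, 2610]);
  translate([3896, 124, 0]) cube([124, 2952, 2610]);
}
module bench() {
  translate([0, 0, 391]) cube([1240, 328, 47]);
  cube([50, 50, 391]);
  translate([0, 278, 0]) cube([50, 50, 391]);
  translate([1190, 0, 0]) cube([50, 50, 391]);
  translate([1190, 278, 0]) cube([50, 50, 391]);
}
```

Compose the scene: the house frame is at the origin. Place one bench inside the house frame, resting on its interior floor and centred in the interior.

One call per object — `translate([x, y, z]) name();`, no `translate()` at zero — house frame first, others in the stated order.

house_frame();
translate([1390, 1436, 0]) bench();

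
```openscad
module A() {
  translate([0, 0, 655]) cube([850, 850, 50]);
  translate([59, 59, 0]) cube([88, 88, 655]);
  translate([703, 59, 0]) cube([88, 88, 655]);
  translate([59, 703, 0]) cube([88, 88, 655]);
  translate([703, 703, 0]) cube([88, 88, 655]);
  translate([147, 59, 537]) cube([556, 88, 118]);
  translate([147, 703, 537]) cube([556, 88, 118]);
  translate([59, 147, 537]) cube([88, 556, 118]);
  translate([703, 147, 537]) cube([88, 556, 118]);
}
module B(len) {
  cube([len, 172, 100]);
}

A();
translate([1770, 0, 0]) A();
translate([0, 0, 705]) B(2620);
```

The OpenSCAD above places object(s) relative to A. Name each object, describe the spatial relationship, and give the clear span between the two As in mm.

A is a table. B is a beam. A beam spans the tops of two tables. The clear span between the two tables is 920 mm.

Second table starts at x = 1770; first ends at x = 850; clear span = 1770 − 850 = 920 mm.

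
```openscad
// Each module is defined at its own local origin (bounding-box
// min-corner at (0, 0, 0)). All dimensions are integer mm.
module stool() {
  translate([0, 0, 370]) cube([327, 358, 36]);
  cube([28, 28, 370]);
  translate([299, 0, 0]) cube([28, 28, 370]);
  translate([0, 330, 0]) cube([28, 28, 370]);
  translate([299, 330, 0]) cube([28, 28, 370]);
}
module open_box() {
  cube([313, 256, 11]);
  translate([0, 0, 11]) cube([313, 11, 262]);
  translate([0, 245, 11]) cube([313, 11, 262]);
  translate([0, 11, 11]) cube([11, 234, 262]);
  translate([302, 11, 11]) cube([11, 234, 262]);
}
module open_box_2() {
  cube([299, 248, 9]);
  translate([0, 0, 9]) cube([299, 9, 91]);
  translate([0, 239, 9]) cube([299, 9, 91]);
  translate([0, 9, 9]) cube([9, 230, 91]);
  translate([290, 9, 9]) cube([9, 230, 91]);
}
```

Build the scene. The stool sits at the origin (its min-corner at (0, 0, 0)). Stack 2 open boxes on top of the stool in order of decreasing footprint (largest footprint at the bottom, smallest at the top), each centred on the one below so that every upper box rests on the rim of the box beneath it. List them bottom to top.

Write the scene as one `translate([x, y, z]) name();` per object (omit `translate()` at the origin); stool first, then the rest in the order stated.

stool();
translate([7, 51, 406]) open_box();
translate([14, 55, 679]) open_box_2();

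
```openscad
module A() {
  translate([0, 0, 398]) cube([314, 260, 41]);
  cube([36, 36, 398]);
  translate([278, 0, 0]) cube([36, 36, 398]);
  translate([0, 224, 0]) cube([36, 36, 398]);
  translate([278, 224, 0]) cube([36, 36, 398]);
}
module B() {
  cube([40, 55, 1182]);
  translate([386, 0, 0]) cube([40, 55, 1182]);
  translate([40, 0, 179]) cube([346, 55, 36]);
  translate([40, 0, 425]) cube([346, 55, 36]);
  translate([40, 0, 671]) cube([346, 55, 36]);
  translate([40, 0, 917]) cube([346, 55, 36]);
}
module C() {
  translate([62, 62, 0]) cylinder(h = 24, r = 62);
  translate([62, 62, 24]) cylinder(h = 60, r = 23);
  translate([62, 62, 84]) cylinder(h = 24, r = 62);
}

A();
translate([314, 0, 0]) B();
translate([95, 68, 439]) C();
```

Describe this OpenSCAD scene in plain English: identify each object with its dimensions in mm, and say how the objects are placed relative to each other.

A is a four-legged stool. The seat is a 314×260×41 mm slab whose top surface is at z = 439 mm; four square legs, each 36×36 mm in cross-section, run from the floor (z = 0) to the underside of the seat, each flush with a corner of the seat.

B is a straight ladder. Two 40×55 mm vertical rails, 1182 mm tall, stand 426 mm apart (outside-to-outside) with their front faces coplanar on the −y side. 4 rungs, each 55 mm deep and 36 mm tall, span between the inner faces of the rails, front faces flush with the rails. The lowest rung's underside is at z = 179 mm and rungs are spaced 246 mm apart (underside to underside).

C is a spool: two coaxial disc flanges of radius 62 mm and thickness 24 mm, joined by a core cylinder of radius 23 mm and height 60 mm. The lower flange rests on z = 0 and the three cylinders share a vertical axis.

The ladder is against the stool's +x side, with their −y faces flush. The spool is on top of the stool, centred.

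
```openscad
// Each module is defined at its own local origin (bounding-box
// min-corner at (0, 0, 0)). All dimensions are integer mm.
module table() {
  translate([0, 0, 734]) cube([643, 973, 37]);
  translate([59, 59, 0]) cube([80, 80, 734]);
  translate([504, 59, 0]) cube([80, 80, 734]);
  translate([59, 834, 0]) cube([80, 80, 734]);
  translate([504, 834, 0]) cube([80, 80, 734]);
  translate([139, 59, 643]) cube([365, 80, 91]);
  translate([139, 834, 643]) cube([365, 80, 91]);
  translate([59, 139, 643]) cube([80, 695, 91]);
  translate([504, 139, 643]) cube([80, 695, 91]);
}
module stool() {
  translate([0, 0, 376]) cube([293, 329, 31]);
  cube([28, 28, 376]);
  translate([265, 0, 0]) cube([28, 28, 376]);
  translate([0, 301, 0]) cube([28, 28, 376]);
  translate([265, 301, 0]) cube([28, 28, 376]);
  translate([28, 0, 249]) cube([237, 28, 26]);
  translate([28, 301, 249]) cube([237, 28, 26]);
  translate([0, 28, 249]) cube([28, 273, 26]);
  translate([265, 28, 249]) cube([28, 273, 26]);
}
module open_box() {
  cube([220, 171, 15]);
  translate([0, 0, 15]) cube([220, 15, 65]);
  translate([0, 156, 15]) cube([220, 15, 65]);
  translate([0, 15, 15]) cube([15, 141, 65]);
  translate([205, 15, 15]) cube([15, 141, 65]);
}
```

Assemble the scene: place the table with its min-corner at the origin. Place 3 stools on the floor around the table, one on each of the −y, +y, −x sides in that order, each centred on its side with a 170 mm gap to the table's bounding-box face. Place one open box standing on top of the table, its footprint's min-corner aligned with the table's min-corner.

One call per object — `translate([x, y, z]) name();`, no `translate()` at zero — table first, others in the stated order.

table();
translate([175, -499, 0]) stool();
translate([175, 1143, 0]) stool();
translate([-463, 322, 0]) stool();
translate([0, 0, 771]) open_box();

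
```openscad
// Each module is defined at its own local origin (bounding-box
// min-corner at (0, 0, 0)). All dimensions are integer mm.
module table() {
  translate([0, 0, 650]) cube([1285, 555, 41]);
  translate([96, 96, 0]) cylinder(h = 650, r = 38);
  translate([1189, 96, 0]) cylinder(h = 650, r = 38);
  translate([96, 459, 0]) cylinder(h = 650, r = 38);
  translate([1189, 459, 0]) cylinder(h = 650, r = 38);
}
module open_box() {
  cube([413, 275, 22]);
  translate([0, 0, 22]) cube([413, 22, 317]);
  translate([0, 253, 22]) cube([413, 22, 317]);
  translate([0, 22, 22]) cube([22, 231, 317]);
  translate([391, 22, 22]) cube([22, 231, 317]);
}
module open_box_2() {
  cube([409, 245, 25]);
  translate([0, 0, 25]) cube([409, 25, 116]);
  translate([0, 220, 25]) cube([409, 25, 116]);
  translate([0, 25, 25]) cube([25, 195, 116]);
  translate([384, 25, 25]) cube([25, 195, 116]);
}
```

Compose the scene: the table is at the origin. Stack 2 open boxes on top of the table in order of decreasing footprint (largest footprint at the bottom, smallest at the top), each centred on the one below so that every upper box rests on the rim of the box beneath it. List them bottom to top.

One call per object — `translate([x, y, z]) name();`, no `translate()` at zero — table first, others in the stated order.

table();
translate([436, 140, 691]) open_box();
translate([438, 155, 1030]) open_box_2();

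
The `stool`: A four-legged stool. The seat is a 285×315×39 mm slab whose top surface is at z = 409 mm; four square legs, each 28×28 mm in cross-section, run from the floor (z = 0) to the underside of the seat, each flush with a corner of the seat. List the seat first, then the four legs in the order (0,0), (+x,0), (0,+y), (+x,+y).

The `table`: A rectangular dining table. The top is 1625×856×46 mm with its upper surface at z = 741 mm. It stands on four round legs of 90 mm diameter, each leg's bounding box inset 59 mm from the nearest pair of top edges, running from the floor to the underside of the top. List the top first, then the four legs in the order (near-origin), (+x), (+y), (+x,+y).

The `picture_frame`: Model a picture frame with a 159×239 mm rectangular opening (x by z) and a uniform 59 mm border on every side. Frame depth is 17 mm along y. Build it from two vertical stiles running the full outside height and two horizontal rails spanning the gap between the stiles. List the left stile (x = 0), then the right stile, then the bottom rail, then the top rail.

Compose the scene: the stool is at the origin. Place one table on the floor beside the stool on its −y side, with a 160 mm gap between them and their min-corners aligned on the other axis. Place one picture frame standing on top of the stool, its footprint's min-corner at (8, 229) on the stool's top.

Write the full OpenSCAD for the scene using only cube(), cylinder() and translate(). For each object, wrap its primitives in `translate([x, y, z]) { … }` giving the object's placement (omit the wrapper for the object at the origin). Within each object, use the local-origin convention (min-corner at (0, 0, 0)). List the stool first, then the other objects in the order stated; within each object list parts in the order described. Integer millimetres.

translate([0, 0, 370]) cube([285, 315, 39]);
cube([28, 28, 370]);
translate([257, 0, 0]) cube([28, 28, 370]);
translate([0, 287, 0]) cube([28, 28, 370]);
translate([257, 287, 0]) cube([28, 28, 370]);
translate([0, -1016, 0]) {
  translate([0, 0, 695]) cube([1625, 856, 46]);
  translate([104, 104, 0]) cylinder(h = 695, r = 45);
  translate([1521, 104, 0]) cylinder(h = 695, r = 45);
  translate([104, 752, 0]) cylinder(h = 695, r = 45);
  translate([1521, 752, 0]) cylinder(h = 695, r = 45);
}
translate([8, 229, 409]) {
  cube([59, 17, 357]);
  translate([218, 0, 0]) cube([59, 17, 357]);
  translate([59, 0, 0]) cube([159, 17, 59]);
  translate([59, 0, 298]) cube([159, 17, 59]);
}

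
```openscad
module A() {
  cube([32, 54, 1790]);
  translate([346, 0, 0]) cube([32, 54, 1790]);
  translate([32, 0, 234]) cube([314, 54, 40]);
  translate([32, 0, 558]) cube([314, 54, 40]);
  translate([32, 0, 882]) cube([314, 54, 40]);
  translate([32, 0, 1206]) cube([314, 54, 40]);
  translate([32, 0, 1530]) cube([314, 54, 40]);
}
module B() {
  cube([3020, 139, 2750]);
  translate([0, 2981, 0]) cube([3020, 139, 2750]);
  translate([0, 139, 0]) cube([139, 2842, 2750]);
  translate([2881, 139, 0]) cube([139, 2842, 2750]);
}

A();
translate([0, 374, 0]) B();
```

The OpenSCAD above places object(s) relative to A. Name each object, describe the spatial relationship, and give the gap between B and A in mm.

The house frame's nearest face is 320 mm from the ladder's +y face.

A is a ladder. B is a house frame. The house frame is on the floor beside the ladder on its +y side. The gap between the house frame and the ladder is 320 mm.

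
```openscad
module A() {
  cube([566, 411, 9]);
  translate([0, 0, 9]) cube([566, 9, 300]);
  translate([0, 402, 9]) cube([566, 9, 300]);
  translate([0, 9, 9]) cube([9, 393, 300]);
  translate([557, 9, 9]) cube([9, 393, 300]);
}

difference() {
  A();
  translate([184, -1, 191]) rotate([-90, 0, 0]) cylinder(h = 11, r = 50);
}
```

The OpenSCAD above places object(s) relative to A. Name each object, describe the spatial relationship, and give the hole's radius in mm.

A is an open box. The open box has a circular hole through its front wall. The hole's radius is 50 mm.

The subtracted cylinder has r = 50 mm.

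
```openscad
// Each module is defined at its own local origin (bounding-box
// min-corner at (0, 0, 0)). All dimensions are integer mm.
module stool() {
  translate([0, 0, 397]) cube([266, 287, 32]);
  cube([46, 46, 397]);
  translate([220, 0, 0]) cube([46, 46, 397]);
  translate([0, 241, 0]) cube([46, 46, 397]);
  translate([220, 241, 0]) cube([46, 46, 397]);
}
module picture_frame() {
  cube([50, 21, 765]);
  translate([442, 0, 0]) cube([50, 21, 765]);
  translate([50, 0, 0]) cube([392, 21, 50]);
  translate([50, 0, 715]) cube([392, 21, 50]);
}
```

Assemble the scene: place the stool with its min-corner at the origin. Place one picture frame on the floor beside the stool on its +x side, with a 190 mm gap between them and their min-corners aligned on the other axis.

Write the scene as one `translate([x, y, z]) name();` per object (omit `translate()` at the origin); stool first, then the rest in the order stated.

stool();
translate([456, 0, 0]) picture_frame();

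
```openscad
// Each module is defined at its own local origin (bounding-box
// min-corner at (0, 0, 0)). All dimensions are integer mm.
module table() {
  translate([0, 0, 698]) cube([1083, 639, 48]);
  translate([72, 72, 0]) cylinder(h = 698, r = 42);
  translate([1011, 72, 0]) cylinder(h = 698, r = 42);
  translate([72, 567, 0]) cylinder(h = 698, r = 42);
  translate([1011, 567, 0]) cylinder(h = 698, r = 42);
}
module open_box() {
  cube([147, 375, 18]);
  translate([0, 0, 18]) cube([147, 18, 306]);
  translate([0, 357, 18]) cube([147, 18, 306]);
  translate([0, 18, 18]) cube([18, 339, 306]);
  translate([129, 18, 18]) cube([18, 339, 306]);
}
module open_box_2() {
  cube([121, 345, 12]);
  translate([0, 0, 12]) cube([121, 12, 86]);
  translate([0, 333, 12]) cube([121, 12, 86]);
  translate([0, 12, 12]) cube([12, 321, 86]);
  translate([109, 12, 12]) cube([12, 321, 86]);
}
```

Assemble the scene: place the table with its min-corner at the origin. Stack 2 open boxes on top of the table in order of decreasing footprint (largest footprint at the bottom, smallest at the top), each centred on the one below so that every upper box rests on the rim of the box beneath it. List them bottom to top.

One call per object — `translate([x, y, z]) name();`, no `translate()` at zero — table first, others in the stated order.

table();
translate([468, 132, 746]) open_box();
translate([481, 147, 1070]) open_box_2();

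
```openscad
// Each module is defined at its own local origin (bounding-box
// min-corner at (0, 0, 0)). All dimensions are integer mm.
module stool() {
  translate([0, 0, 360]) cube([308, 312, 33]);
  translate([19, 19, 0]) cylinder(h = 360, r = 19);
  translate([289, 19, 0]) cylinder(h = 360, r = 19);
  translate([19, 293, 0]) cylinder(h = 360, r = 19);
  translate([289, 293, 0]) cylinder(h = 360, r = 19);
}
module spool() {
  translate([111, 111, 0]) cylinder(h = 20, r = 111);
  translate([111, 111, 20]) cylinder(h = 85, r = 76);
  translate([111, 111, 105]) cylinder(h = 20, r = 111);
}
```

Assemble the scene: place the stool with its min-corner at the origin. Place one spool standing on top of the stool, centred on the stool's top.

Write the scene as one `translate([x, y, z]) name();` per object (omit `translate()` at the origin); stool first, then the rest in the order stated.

stool();
translate([43, 45, 393]) spool();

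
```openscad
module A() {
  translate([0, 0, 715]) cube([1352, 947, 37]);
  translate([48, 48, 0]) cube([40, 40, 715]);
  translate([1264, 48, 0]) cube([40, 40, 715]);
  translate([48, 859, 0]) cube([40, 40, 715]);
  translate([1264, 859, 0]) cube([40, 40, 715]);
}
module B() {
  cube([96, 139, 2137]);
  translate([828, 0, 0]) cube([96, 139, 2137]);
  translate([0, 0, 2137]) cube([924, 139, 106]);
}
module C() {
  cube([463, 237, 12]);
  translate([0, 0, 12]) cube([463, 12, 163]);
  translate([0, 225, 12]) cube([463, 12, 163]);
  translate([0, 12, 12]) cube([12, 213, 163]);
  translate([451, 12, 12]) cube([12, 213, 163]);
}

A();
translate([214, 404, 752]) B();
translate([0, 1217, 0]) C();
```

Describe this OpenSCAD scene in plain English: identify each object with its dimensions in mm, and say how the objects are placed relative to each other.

A is a table with a 1352×947 mm rectangular top, 37 mm thick, top surface at z = 752 mm, supported by four 40×40 mm square legs, each inset 48 mm from the nearest pair of top edges, running from the floor.

B is a door frame. The clear opening is 732 mm wide and 2137 mm high. Two 96 mm wide jambs, 139 mm deep, stand either side of the opening from the floor to the top of the opening. A 106 mm thick head sits across the top of both jambs, spanning the full outside width of the frame.

C is an open storage box with external size 463×237×175 mm and wall thickness 12 mm (the base is also 12 mm thick). The base covers the whole footprint; the four walls stand on the base, with the y-facing walls full-width and the x-facing walls fitting between their inner faces.

The door frame is on top of the table, centred. The open box is on the floor beside the table on its +y side.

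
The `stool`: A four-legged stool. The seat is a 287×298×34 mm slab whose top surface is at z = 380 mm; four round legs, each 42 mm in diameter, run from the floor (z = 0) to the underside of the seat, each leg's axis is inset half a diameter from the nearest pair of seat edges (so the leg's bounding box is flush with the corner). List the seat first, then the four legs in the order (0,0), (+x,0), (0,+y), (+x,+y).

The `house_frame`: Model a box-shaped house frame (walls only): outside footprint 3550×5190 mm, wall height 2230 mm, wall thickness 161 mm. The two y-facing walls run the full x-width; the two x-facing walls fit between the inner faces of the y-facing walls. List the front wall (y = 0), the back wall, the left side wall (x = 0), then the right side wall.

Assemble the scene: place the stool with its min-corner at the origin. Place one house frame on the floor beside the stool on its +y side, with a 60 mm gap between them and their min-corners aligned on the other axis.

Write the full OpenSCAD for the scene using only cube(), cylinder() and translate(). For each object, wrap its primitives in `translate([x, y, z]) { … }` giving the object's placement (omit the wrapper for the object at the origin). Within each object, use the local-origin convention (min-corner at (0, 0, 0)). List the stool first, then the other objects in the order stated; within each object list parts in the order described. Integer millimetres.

translate([0, 0, 346]) cube([287, 298, 34]);
translate([21, 21, 0]) cylinder(h = 346, r = 21);
translate([266, 21, 0]) cylinder(h = 346, r = 21);
translate([21, 277, 0]) cylinder(h = 346, r = 21);
translate([266, 277, 0]) cylinder(h = 346, r = 21);
translate([0, 358, 0]) {
  cube([3550, 161, 2230]);
  translate([0, 5029, 0]) cube([3550, 161, 2230]);
  translate([0, 161, 0]) cube([161, 4868, 2230]);
  translate([3389, 161, 0]) cube([161, 4868, 2230]);
}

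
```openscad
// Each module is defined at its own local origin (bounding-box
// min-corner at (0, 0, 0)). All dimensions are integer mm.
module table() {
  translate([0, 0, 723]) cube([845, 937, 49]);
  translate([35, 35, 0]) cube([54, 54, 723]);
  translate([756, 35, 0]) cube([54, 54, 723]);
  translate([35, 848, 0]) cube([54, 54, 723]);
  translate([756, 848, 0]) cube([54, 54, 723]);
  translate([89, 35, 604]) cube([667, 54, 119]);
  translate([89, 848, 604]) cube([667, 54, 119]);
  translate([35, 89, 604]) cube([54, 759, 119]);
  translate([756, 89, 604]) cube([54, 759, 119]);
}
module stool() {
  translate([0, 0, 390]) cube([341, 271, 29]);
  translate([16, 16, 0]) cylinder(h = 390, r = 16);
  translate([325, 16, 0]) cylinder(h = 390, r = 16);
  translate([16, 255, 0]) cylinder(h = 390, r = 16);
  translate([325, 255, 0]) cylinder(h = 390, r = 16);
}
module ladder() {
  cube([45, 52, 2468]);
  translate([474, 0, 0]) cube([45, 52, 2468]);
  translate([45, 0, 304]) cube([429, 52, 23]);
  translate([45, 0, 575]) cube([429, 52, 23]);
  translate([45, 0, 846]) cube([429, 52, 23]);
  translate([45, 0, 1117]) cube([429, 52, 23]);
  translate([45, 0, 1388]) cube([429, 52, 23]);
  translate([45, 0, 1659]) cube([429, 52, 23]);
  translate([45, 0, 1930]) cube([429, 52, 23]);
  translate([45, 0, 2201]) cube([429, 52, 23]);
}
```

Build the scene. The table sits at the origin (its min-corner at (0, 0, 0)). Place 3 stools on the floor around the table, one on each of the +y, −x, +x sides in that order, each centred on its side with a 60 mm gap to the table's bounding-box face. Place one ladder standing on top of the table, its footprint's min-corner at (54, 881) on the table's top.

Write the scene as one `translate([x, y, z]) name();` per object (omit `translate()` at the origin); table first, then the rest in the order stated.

table();
translate([252, 997, 0]) stool();
translate([-401, 333, 0]) stool();
translate([905, 333, 0]) stool();
translate([54, 881, 772]) ladder();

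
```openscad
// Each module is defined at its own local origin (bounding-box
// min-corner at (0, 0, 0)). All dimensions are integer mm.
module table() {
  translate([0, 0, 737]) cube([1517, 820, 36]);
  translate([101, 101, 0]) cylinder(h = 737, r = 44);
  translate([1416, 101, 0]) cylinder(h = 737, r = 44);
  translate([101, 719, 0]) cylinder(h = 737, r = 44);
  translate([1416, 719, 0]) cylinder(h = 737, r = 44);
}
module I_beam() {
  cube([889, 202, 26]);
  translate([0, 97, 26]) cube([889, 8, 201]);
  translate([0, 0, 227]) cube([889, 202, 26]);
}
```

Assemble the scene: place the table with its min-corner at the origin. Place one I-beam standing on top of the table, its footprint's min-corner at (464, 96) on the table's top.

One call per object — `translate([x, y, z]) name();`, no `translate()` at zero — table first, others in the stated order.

table();
translate([464, 96, 773]) I_beam();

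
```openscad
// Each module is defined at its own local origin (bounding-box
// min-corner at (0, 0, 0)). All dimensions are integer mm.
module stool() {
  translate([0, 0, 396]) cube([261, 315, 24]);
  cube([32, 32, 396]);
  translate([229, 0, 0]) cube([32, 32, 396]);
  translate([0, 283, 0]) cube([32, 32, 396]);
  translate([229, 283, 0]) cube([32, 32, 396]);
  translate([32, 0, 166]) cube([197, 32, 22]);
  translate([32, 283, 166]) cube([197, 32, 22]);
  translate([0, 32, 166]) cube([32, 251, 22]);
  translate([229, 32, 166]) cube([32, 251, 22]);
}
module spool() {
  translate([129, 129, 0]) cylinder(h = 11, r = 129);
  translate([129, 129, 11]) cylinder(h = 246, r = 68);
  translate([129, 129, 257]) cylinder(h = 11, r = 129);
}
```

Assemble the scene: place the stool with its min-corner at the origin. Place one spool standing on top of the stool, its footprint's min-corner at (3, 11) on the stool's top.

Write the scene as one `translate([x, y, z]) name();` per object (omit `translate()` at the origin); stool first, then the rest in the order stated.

stool();
translate([3, 11, 420]) spool();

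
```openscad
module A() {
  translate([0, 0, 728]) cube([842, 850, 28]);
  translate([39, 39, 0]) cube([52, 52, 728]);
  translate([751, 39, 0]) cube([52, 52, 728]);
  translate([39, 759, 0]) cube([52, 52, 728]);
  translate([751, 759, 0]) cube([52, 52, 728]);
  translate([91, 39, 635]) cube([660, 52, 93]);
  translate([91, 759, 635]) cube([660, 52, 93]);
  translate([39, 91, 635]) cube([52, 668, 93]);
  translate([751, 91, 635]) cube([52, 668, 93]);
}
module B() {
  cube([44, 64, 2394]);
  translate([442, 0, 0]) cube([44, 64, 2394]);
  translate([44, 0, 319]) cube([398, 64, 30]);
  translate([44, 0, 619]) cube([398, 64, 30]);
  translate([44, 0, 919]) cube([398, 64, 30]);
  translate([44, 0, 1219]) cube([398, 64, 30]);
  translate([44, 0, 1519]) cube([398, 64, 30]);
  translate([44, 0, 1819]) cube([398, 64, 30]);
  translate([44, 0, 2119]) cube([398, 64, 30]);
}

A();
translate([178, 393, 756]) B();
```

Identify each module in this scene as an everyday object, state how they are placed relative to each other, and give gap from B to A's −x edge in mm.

A is a table. B is a ladder. The ladder is on top of the table, centred. The gap from the ladder to the table's −x edge is 178 mm.

The ladder's min-x is at 178; the table's min-x is 0; gap = 178 mm.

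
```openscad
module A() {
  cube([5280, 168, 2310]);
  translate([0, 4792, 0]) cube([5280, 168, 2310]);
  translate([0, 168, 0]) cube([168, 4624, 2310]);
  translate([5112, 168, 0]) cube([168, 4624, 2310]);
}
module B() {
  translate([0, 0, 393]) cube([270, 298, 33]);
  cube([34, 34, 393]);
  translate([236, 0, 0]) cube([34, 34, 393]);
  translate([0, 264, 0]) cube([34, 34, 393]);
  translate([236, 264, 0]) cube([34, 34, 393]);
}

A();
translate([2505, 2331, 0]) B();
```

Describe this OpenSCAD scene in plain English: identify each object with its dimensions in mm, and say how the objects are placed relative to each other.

A is a box-shaped house frame (walls only): outside footprint 5280×4960 mm, wall height 2310 mm, wall thickness 168 mm. The two y-facing walls run the full x-width; the two x-facing walls fit between the inner faces of the y-facing walls.

B is a four-legged stool. The seat is 270×298 mm, 33 mm thick, top at z = 426 mm. It stands on four square legs, each 34×34 mm in cross-section, from z = 0 to the seat underside, each flush with a corner of the seat.

The stool sits inside the house frame, centred.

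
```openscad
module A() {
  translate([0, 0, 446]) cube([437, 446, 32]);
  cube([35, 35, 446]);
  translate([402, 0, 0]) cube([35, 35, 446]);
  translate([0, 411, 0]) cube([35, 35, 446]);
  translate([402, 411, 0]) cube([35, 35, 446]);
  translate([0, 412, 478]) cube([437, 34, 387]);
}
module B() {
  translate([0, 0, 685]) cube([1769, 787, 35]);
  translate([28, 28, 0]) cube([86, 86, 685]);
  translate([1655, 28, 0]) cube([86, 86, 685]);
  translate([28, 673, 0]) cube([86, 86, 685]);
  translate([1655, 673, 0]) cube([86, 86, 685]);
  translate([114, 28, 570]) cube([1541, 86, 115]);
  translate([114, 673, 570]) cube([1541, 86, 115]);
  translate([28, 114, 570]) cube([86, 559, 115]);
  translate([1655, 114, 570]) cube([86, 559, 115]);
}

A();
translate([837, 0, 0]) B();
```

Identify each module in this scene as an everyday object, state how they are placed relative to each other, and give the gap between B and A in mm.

The table's nearest face is 400 mm from the chair's +x face.

A is a chair. B is a table. The table is on the floor beside the chair on its +x side. The gap between the table and the chair is 400 mm.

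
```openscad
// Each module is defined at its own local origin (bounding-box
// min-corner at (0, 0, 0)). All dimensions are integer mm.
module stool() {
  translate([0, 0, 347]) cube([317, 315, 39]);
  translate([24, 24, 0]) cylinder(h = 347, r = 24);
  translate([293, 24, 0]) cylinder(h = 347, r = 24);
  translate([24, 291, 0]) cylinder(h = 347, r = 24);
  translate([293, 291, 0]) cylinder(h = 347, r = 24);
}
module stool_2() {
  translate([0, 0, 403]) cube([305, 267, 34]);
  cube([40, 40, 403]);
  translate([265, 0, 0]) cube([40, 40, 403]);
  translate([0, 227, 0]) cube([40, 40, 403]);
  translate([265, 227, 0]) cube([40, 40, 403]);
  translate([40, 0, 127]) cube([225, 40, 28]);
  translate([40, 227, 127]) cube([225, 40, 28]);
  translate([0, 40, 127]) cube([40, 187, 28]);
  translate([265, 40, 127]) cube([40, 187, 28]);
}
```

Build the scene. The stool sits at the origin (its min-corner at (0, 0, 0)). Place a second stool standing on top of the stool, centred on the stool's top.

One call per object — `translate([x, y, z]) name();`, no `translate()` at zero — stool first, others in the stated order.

stool();
translate([6, 24, 386]) stool_2();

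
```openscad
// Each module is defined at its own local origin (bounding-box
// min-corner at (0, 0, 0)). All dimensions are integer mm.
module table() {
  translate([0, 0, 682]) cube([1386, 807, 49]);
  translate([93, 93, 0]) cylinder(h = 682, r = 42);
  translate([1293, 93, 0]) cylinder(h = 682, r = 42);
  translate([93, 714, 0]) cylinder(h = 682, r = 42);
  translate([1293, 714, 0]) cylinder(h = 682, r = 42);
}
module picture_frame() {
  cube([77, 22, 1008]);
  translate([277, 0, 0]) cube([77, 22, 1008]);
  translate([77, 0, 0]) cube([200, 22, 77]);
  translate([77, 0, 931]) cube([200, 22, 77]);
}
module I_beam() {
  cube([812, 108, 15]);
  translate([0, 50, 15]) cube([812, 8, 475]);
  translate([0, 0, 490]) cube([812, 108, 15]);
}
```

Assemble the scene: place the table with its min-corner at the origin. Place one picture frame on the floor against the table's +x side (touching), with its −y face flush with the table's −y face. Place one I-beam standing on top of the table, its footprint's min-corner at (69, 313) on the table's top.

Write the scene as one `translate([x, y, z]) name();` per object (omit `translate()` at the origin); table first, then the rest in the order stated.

table();
translate([1386, 0, 0]) picture_frame();
translate([69, 313, 731]) I_beam();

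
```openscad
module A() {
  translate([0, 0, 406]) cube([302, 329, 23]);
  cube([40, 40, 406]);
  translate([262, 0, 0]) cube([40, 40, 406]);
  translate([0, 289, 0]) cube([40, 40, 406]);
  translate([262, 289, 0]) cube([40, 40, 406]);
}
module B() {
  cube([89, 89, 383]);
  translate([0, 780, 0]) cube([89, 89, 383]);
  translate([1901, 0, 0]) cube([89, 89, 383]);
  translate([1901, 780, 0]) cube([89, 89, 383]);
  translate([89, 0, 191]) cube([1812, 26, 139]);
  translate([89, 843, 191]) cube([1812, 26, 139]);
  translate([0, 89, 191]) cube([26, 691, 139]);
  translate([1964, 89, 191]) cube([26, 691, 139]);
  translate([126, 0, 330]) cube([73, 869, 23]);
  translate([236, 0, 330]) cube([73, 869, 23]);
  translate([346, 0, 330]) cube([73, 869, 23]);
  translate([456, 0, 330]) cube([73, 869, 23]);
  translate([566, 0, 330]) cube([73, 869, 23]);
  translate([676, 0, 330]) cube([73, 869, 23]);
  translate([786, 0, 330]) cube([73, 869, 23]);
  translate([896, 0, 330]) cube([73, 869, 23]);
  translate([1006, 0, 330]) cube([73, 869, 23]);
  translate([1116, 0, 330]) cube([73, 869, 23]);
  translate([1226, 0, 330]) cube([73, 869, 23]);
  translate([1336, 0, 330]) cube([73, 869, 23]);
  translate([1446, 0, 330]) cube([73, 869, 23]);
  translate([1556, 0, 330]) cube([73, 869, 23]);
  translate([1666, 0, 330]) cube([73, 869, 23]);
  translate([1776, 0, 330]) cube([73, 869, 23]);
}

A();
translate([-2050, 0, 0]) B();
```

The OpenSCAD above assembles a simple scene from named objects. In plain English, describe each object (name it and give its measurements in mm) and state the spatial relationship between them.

A is a simple wooden stool: a rectangular seat 302 mm (x) by 329 mm (y), 23 mm thick, top face at z = 429 mm, on four square legs, each 40×40 mm in cross-section. The legs rest on z = 0, each flush with a corner of the seat.

B is a bed frame 1990 mm long (x) by 869 mm wide (y). Four 89×89 mm corner posts, 383 mm tall, at the corners of the footprint. Four rails of 26 mm thickness and 139 mm height run between adjacent posts with their undersides at z = 191 mm, their outer faces flush with the outside of the frame (the two x-running rails run between the posts' inner faces; the two y-running rails run between the posts' inner faces). 16 slats, each 73 mm wide (x) and 23 mm thick, lie across the top of the two x-running rails, running the full 869 mm width of the frame in y; the slats are evenly spaced along x between the inner faces of the end posts with equal gaps (rounded down to the nearest mm) at the −x end and between each pair — any rounding remainder accumulates at the +x end.

The bed frame is on the floor beside the stool on its −x side.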